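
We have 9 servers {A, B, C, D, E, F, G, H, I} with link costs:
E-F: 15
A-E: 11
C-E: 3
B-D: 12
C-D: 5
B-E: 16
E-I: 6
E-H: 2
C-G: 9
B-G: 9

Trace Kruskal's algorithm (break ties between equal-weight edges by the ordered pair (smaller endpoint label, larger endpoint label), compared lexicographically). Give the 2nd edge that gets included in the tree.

Sort edges by weight, then run Kruskal:
E-H (2): add — endpoints in different components.
C-E (3): add — endpoints in different components.
C-D (5): add — endpoints in different components.
E-I (6): add — endpoints in different components.
B-G (9): add — endpoints in different components.
C-G (9): add — endpoints in different components.
A-E (11): add — endpoints in different components.
B-D (12): skip — B and D already connected.
E-F (15): add — endpoints in different components.
The 2nd edge added is C-E.

C-E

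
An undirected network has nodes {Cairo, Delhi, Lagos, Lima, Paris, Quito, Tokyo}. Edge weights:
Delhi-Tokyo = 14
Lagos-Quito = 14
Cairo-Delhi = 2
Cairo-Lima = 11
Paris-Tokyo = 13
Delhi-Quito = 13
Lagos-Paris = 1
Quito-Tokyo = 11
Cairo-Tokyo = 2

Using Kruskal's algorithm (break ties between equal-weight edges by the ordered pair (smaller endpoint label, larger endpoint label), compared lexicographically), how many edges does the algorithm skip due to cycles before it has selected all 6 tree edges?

1

Sort edges by weight, then run Kruskal:
Lagos-Paris (1): add — endpoints in different components.
Cairo-Delhi (2): add — endpoints in different components.
Cairo-Tokyo (2): add — endpoints in different components.
Cairo-Lima (11): add — endpoints in different components.
Quito-Tokyo (11): add — endpoints in different components.
Delhi-Quito (13): skip — Delhi and Quito already connected.
Paris-Tokyo (13): add — endpoints in different components.
Edges rejected before the tree was complete: 1.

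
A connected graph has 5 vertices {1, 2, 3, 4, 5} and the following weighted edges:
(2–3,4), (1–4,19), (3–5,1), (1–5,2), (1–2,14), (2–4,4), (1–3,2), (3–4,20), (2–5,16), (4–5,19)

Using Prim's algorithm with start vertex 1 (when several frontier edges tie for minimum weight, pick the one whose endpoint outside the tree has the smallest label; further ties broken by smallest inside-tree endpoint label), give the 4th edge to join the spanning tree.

2-4

Prim, starting at 1.
Step 1: frontier [1–3 2, 1–5 2, 1–2 14, 1–4 19] → take 1–3 (2); add 3.
Step 2: frontier [1–5 2, 1–2 14, 1–4 19, 3–5 1, 2–3 4, 3–4 20] → take 3–5 (1); add 5.
Step 3: frontier [1–2 14, 1–4 19, 2–3 4, 3–4 20, 2–5 16, 4–5 19] → take 2–3 (4); add 2.
Step 4: frontier [1–4 19, 2–4 4, 3–4 20, 4–5 19] → take 2–4 (4); add 4.
The 4th edge added is 2–4.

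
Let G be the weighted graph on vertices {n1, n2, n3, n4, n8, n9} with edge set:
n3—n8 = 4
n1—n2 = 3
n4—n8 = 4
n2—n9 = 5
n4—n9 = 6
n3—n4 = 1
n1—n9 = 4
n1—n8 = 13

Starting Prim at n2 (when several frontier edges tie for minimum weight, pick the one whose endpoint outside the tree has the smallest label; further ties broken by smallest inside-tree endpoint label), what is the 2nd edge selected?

n1-n9

Grow the tree from n2 using Prim:
Step 1: frontier [n1—n2 3, n2—n9 5] → take n1—n2 (3); add n1.
Step 2: frontier [n1—n9 4, n1—n8 13, n2—n9 5] → take n1—n9 (4); add n9.
Step 3: frontier [n1—n8 13, n4—n9 6] → take n4—n9 (6); add n4.
Step 4: frontier [n1—n8 13, n3—n4 1, n4—n8 4] → take n3—n4 (1); add n3.
Step 5: frontier [n1—n8 13, n3—n8 4, n4—n8 4] → take n3—n8 (4); add n8.
The 2nd edge added is n1—n9.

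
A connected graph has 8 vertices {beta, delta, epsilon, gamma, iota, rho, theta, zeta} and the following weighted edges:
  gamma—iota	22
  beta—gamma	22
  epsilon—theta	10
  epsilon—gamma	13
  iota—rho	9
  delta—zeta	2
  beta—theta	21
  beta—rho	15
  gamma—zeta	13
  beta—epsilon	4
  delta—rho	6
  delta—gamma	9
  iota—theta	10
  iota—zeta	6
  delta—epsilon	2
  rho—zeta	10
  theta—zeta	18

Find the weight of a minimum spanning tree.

39

Kruskal: consider edges lightest-first.
delta—epsilon (2): add — endpoints in different components.
delta—zeta (2): add — endpoints in different components.
beta—epsilon (4): add — endpoints in different components.
delta—rho (6): add — endpoints in different components.
iota—zeta (6): add — endpoints in different components.
delta—gamma (9): add — endpoints in different components.
iota—rho (9): skip — rho and iota already connected.
epsilon—theta (10): add — endpoints in different components.
MST edges: delta—epsilon, delta—zeta, beta—epsilon, delta—rho, iota—zeta, delta—gamma, epsilon—theta; total weight 2+2+4+6+6+9+10 = 39.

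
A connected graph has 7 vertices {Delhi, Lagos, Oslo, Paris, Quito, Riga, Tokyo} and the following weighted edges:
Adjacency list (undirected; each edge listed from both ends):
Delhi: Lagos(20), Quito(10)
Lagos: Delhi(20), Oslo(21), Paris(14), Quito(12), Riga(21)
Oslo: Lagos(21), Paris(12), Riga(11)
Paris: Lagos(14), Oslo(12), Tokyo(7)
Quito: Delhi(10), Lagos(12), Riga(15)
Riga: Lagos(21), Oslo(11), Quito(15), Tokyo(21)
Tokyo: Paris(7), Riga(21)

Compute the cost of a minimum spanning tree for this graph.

66

Grow the tree from Tokyo using Prim:
Step 1: cheapest edge leaving the tree is Paris—Tokyo (7); add Paris.
Step 2: cheapest edge leaving the tree is Oslo—Paris (12); add Oslo.
Step 3: cheapest edge leaving the tree is Oslo—Riga (11); add Riga.
Step 4: cheapest edge leaving the tree is Lagos—Paris (14); add Lagos.
Step 5: cheapest edge leaving the tree is Lagos—Quito (12); add Quito.
Step 6: cheapest edge leaving the tree is Delhi—Quito (10); add Delhi.
MST edges: Paris—Tokyo, Oslo—Paris, Oslo—Riga, Lagos—Paris, Lagos—Quito, Delhi—Quito; total weight 7+12+11+14+12+10 = 66.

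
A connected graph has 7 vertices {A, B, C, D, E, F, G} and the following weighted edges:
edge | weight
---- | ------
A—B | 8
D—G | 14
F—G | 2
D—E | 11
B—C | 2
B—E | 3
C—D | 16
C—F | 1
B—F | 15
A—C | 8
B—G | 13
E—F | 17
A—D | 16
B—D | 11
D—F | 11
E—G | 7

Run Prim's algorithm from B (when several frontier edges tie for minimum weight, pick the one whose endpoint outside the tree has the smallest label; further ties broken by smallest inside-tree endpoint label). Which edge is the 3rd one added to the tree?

F-G

Prim, starting at B.
Step 1: cheapest edge leaving the tree is B—C (2); add C.
Step 2: cheapest edge leaving the tree is C—F (1); add F.
Step 3: cheapest edge leaving the tree is F—G (2); add G.
Step 4: cheapest edge leaving the tree is B—E (3); add E.
Step 5: cheapest edge leaving the tree is A—B (8); add A.
Step 6: cheapest edge leaving the tree is B—D (11); add D.
The 3rd edge added is F—G.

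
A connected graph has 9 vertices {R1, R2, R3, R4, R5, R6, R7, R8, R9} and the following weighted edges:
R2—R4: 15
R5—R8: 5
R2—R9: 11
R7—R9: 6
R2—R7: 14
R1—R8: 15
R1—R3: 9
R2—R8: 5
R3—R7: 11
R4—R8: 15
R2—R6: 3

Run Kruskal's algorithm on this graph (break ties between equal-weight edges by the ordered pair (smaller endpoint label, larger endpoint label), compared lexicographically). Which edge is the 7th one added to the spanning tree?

R3-R7

Kruskal's algorithm — process edges by increasing weight (ties by edge label):
R2—R6 (3): add — endpoints in different components.
R2—R8 (5): add — endpoints in different components.
R5—R8 (5): add — endpoints in different components.
R7—R9 (6): add — endpoints in different components.
R1—R3 (9): add — endpoints in different components.
R2—R9 (11): add — endpoints in different components.
R3—R7 (11): add — endpoints in different components.
R2—R7 (14): skip — R7 and R2 already connected.
R1—R8 (15): skip — R1 and R8 already connected.
R2—R4 (15): add — endpoints in different components.
The 7th edge added is R3—R7.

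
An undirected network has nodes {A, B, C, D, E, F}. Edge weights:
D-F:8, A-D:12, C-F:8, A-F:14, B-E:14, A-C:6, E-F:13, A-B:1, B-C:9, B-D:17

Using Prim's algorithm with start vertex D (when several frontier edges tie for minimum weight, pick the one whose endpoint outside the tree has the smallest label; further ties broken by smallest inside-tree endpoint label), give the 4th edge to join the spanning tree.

A-B

Prim's algorithm from D:
Step 1: frontier [D-F 8, A-D 12, B-D 17] → take D-F (8); add F.
Step 2: frontier [A-D 12, B-D 17, C-F 8, E-F 13, A-F 14] → take C-F (8); add C.
Step 3: frontier [A-C 6, B-C 9, A-D 12, B-D 17, E-F 13, A-F 14] → take A-C (6); add A.
Step 4: frontier [A-B 1, B-C 9, B-D 17, E-F 13] → take A-B (1); add B.
Step 5: frontier [B-E 14, E-F 13] → take E-F (13); add E.
The 4th edge added is A-B.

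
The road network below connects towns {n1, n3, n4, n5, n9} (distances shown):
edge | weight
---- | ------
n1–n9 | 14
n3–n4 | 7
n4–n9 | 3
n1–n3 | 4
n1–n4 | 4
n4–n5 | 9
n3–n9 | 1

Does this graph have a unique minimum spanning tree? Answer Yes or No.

Sort edges by weight, then run Kruskal:
n3–n9 (1): add. Components now {n4} {n5} {n1} {n3,n9}
n4–n9 (3): add. Components now {n3,n4,n9} {n5} {n1}
n1–n3 (4): add. Components now {n1,n3,n4,n9} {n5}
n1–n4 (4): skip — n4 and n1 already connected.
n3–n4 (7): skip — n4 and n3 already connected.
n4–n5 (9): add. Components now {n1,n3,n4,n5,n9}
Non-tree edge n1–n4 has weight 4, equal to the heaviest edge on its tree cycle — swapping gives another MST of the same weight. Not unique.

No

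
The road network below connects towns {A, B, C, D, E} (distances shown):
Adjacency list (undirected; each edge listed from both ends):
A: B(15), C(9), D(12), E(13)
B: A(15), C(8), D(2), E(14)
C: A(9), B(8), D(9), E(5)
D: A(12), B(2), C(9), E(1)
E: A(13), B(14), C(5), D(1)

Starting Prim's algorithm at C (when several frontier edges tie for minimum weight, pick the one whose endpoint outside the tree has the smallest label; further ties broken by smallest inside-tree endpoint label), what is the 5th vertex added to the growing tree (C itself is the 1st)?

A

Prim, starting at C.
Step 1: frontier [C-E 5, B-C 8, A-C 9, C-D 9] → take C-E (5); add E.
Step 2: frontier [B-C 8, A-C 9, C-D 9, D-E 1, A-E 13, B-E 14] → take D-E (1); add D.
Step 3: frontier [B-C 8, A-C 9, B-D 2, A-D 12, A-E 13, B-E 14] → take B-D (2); add B.
Step 4: frontier [A-B 15, A-C 9, A-D 12, A-E 13] → take A-C (9); add A.
Vertex order: C, E, D, B, A. The 5th vertex is A.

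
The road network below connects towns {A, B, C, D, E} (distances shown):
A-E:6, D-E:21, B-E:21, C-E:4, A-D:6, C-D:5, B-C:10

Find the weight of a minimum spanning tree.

25

Prim, starting at D.
Step 1: frontier [C-D 5, A-D 6, D-E 21] → take C-D (5); add C.
Step 2: frontier [C-E 4, B-C 10, A-D 6, D-E 21] → take C-E (4); add E.
Step 3: frontier [B-C 10, A-D 6, A-E 6, B-E 21] → take A-D (6); add A.
Step 4: frontier [B-C 10, B-E 21] → take B-C (10); add B.
MST edges: C-D, C-E, A-D, B-C; total weight 5+4+6+10 = 25.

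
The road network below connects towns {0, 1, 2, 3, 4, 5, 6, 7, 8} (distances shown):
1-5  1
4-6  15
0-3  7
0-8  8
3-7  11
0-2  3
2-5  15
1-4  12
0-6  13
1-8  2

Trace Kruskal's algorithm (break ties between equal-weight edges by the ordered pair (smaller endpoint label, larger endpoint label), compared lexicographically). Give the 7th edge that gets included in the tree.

Kruskal's algorithm — process edges by increasing weight (ties by edge label):
1-5 (1): add — endpoints in different components.
1-8 (2): add — endpoints in different components.
0-2 (3): add — endpoints in different components.
0-3 (7): add — endpoints in different components.
0-8 (8): add — endpoints in different components.
3-7 (11): add — endpoints in different components.
1-4 (12): add — endpoints in different components.
0-6 (13): add — endpoints in different components.
The 7th edge added is 1-4.

1-4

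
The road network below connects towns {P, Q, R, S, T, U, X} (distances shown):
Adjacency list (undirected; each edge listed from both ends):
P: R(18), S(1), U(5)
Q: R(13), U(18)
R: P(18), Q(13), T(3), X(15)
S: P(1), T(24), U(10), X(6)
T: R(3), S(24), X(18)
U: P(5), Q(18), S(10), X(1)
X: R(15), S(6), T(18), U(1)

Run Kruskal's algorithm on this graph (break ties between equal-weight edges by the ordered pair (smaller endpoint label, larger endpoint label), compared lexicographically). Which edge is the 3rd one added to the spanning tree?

R-T

Kruskal's algorithm — process edges by increasing weight (ties by edge label):
P–S (1): add — endpoints in different components.
U–X (1): add — endpoints in different components.
R–T (3): add — endpoints in different components.
P–U (5): add — endpoints in different components.
S–X (6): skip — X and S already connected.
S–U (10): skip — U and S already connected.
Q–R (13): add — endpoints in different components.
R–X (15): add — endpoints in different components.
The 3rd edge added is R–T.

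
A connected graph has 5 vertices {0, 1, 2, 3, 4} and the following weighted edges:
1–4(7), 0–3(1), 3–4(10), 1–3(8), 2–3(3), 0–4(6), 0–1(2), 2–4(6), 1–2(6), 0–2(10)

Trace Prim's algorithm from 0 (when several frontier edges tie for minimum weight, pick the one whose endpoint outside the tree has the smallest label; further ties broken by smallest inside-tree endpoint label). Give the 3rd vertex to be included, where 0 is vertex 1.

Prim's algorithm from 0:
Step 1: frontier [0–3 1, 0–1 2, 0–4 6, 0–2 10] → take 0–3 (1); add 3.
Step 2: frontier [0–1 2, 0–4 6, 0–2 10, 2–3 3, 1–3 8, 3–4 10] → take 0–1 (2); add 1.
Step 3: frontier [0–4 6, 0–2 10, 1–2 6, 1–4 7, 2–3 3, 3–4 10] → take 2–3 (3); add 2.
Step 4: frontier [0–4 6, 1–4 7, 2–4 6, 3–4 10] → take 0–4 (6); add 4.
Vertex order: 0, 3, 1, 2, 4. The 3rd vertex is 1.

1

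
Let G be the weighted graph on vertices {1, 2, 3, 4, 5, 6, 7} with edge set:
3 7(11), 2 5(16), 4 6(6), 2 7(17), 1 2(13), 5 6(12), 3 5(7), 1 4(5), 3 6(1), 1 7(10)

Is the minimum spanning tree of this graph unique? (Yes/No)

Yes

Kruskal's algorithm — process edges by increasing weight (ties by edge label):
3 6 (1): add — endpoints in different components.
1 4 (5): add — endpoints in different components.
4 6 (6): add — endpoints in different components.
3 5 (7): add — endpoints in different components.
1 7 (10): add — endpoints in different components.
3 7 (11): skip — 3 and 7 already connected.
5 6 (12): skip — 5 and 6 already connected.
1 2 (13): add — endpoints in different components.
Every non-tree edge has weight strictly greater than the heaviest edge on the tree path between its endpoints, so the MST is unique.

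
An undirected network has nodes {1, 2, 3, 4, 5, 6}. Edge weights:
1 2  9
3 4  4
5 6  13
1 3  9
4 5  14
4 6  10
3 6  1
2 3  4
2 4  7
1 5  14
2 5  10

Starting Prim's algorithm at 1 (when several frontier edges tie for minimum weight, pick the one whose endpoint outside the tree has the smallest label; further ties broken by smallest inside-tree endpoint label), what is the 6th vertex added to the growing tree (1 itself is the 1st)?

Prim's algorithm from 1:
Step 1: cheapest edge leaving the tree is 1 2 (9); add 2.
Step 2: cheapest edge leaving the tree is 2 3 (4); add 3.
Step 3: cheapest edge leaving the tree is 3 6 (1); add 6.
Step 4: cheapest edge leaving the tree is 3 4 (4); add 4.
Step 5: cheapest edge leaving the tree is 2 5 (10); add 5.
Vertex order: 1, 2, 3, 6, 4, 5. The 6th vertex is 5.

5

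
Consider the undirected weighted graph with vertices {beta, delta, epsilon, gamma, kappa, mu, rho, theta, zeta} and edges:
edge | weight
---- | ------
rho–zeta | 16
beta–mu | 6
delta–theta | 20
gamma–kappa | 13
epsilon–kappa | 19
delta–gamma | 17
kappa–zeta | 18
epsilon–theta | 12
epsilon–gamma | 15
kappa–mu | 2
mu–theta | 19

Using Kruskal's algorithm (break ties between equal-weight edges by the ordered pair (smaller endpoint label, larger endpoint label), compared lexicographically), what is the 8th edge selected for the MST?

Kruskal's algorithm — process edges by increasing weight (ties by edge label):
kappa–mu (2): add — endpoints in different components.
beta–mu (6): add — endpoints in different components.
epsilon–theta (12): add — endpoints in different components.
gamma–kappa (13): add — endpoints in different components.
epsilon–gamma (15): add — endpoints in different components.
rho–zeta (16): add — endpoints in different components.
delta–gamma (17): add — endpoints in different components.
kappa–zeta (18): add — endpoints in different components.
The 8th edge added is kappa–zeta.

kappa-zeta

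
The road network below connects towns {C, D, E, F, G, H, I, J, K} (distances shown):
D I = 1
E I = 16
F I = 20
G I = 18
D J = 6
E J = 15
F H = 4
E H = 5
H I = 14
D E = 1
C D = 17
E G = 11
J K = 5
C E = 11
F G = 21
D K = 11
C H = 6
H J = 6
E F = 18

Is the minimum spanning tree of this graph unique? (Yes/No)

Sort edges by weight, then run Kruskal:
D E (1): add — endpoints in different components.
D I (1): add — endpoints in different components.
F H (4): add — endpoints in different components.
E H (5): add — endpoints in different components.
J K (5): add — endpoints in different components.
C H (6): add — endpoints in different components.
D J (6): add — endpoints in different components.
H J (6): skip — H and J already connected.
C E (11): skip — C and E already connected.
D K (11): skip — D and K already connected.
E G (11): add — endpoints in different components.
Non-tree edge H J has weight 6, equal to the heaviest edge on its tree cycle — swapping gives another MST of the same weight. Not unique.

No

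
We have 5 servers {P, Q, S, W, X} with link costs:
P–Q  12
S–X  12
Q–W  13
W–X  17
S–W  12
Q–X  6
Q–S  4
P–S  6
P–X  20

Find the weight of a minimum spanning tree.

28

Grow the tree from P using Prim:
Step 1: frontier [P–S 6, P–Q 12, P–X 20] → take P–S (6); add S.
Step 2: frontier [P–Q 12, P–X 20, Q–S 4, S–W 12, S–X 12] → take Q–S (4); add Q.
Step 3: frontier [P–X 20, Q–X 6, Q–W 13, S–W 12, S–X 12] → take Q–X (6); add X.
Step 4: frontier [Q–W 13, S–W 12, W–X 17] → take S–W (12); add W.
MST edges: P–S, Q–S, Q–X, S–W; total weight 6+4+6+12 = 28.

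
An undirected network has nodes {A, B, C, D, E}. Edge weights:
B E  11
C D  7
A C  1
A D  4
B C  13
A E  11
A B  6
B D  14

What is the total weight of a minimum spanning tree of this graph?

Sort edges by weight, then run Kruskal:
A C (1): add — endpoints in different components.
A D (4): add — endpoints in different components.
A B (6): add — endpoints in different components.
C D (7): skip — C and D already connected.
A E (11): add — endpoints in different components.
MST edges: A C, A D, A B, A E; total weight 1+4+6+11 = 22.

22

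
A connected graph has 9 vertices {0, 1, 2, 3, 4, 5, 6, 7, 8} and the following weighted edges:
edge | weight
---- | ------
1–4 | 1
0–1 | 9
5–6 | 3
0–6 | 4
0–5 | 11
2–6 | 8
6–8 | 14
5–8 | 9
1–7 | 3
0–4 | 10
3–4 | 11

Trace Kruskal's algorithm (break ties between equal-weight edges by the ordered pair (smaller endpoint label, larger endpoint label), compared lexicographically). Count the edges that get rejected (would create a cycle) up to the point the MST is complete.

Kruskal's algorithm — process edges by increasing weight (ties by edge label):
1–4 (1): add — endpoints in different components.
1–7 (3): add — endpoints in different components.
5–6 (3): add — endpoints in different components.
0–6 (4): add — endpoints in different components.
2–6 (8): add — endpoints in different components.
0–1 (9): add — endpoints in different components.
5–8 (9): add — endpoints in different components.
0–4 (10): skip — 0 and 4 already connected.
0–5 (11): skip — 0 and 5 already connected.
3–4 (11): add — endpoints in different components.
Edges rejected before the tree was complete: 2.

2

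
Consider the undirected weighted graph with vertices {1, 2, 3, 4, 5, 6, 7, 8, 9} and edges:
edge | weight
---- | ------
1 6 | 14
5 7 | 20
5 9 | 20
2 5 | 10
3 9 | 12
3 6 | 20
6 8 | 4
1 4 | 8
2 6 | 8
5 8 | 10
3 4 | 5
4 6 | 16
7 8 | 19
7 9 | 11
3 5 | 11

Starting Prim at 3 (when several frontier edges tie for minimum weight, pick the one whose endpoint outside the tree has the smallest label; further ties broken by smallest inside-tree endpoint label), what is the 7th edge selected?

3-9

Prim's algorithm from 3:
Step 1: cheapest edge leaving the tree is 3 4 (5); add 4.
Step 2: cheapest edge leaving the tree is 1 4 (8); add 1.
Step 3: cheapest edge leaving the tree is 3 5 (11); add 5.
Step 4: cheapest edge leaving the tree is 2 5 (10); add 2.
Step 5: cheapest edge leaving the tree is 2 6 (8); add 6.
Step 6: cheapest edge leaving the tree is 6 8 (4); add 8.
Step 7: cheapest edge leaving the tree is 3 9 (12); add 9.
Step 8: cheapest edge leaving the tree is 7 9 (11); add 7.
The 7th edge added is 3 9.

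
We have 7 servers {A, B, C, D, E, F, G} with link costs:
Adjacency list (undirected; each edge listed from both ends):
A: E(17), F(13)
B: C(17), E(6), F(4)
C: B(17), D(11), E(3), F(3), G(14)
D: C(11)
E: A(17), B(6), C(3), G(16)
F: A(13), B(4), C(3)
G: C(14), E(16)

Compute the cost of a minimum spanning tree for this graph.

Kruskal: consider edges lightest-first.
C E (3): add — endpoints in different components.
C F (3): add — endpoints in different components.
B F (4): add — endpoints in different components.
B E (6): skip — B and E already connected.
C D (11): add — endpoints in different components.
A F (13): add — endpoints in different components.
C G (14): add — endpoints in different components.
MST edges: C E, C F, B F, C D, A F, C G; total weight 3+3+4+11+13+14 = 48.

48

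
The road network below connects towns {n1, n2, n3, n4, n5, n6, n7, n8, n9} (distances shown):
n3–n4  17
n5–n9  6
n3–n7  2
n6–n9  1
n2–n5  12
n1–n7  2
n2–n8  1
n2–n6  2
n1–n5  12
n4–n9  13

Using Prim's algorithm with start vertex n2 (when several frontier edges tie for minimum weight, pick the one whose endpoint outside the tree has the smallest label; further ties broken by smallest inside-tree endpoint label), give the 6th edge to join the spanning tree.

Prim, starting at n2.
Step 1: cheapest edge leaving the tree is n2–n8 (1); add n8.
Step 2: cheapest edge leaving the tree is n2–n6 (2); add n6.
Step 3: cheapest edge leaving the tree is n6–n9 (1); add n9.
Step 4: cheapest edge leaving the tree is n5–n9 (6); add n5.
Step 5: cheapest edge leaving the tree is n1–n5 (12); add n1.
Step 6: cheapest edge leaving the tree is n1–n7 (2); add n7.
Step 7: cheapest edge leaving the tree is n3–n7 (2); add n3.
Step 8: cheapest edge leaving the tree is n4–n9 (13); add n4.
The 6th edge added is n1–n7.

n1-n7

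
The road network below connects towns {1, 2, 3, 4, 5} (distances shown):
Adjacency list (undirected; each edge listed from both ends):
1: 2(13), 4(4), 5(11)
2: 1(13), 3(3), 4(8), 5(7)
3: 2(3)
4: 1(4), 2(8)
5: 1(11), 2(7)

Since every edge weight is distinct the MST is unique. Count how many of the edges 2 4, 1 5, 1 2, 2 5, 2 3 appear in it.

Kruskal: consider edges lightest-first.
2 3 (3): add. Components now {1} {2,3} {4} {5}
1 4 (4): add. Components now {1,4} {2,3} {5}
2 5 (7): add. Components now {1,4} {2,3,5}
2 4 (8): add. Components now {1,2,3,4,5}
MST edge set: {2 3, 1 4, 2 5, 2 4}.
Of the listed edges, {2 4, 2 5, 2 3} are in the MST → 3.

3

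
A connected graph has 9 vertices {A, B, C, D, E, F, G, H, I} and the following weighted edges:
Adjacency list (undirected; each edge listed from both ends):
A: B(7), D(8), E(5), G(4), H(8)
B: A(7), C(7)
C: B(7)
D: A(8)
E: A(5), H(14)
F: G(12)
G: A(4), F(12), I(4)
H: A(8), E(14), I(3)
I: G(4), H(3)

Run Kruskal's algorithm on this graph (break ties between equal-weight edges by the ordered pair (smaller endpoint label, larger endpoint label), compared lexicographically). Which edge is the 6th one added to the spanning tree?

B-C

Sort edges by weight, then run Kruskal:
H-I (3): add — endpoints in different components.
A-G (4): add — endpoints in different components.
G-I (4): add — endpoints in different components.
A-E (5): add — endpoints in different components.
A-B (7): add — endpoints in different components.
B-C (7): add — endpoints in different components.
A-D (8): add — endpoints in different components.
A-H (8): skip — A and H already connected.
F-G (12): add — endpoints in different components.
The 6th edge added is B-C.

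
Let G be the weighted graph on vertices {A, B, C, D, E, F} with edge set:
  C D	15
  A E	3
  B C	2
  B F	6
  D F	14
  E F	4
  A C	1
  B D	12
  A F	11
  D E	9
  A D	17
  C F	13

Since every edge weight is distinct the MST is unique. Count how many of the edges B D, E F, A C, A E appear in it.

3

Sort edges by weight, then run Kruskal:
A C (1): add. Components now {A,C} {B} {D} {E} {F}
B C (2): add. Components now {A,B,C} {D} {E} {F}
A E (3): add. Components now {A,B,C,E} {D} {F}
E F (4): add. Components now {A,B,C,E,F} {D}
B F (6): skip — B and F already connected.
D E (9): add. Components now {A,B,C,D,E,F}
MST edge set: {A C, B C, A E, E F, D E}.
Of the listed edges, {E F, A C, A E} are in the MST → 3.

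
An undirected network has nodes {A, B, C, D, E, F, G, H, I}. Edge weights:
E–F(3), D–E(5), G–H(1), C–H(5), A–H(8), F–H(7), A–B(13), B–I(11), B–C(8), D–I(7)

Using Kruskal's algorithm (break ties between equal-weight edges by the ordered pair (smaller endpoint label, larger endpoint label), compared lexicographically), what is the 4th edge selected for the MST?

D-E

Sort edges by weight, then run Kruskal:
G–H (1): add — endpoints in different components.
E–F (3): add — endpoints in different components.
C–H (5): add — endpoints in different components.
D–E (5): add — endpoints in different components.
D–I (7): add — endpoints in different components.
F–H (7): add — endpoints in different components.
A–H (8): add — endpoints in different components.
B–C (8): add — endpoints in different components.
The 4th edge added is D–E.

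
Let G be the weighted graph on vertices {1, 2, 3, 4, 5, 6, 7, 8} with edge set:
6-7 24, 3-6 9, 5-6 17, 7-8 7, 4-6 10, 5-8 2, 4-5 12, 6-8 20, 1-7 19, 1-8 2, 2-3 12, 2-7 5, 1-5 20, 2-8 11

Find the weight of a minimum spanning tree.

47

Kruskal's algorithm — process edges by increasing weight (ties by edge label):
1-8 (2): add — endpoints in different components.
5-8 (2): add — endpoints in different components.
2-7 (5): add — endpoints in different components.
7-8 (7): add — endpoints in different components.
3-6 (9): add — endpoints in different components.
4-6 (10): add — endpoints in different components.
2-8 (11): skip — 2 and 8 already connected.
2-3 (12): add — endpoints in different components.
MST edges: 1-8, 5-8, 2-7, 7-8, 3-6, 4-6, 2-3; total weight 2+2+5+7+9+10+12 = 47.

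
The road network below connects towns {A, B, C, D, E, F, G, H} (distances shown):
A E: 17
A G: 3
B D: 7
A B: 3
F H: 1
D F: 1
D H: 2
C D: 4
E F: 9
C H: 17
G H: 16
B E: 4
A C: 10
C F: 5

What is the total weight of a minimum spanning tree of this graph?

Grow the tree from A using Prim:
Step 1: frontier [A B 3, A G 3, A C 10, A E 17] → take A B (3); add B.
Step 2: frontier [A G 3, A C 10, A E 17, B E 4, B D 7] → take A G (3); add G.
Step 3: frontier [A C 10, A E 17, B E 4, B D 7, G H 16] → take B E (4); add E.
Step 4: frontier [A C 10, B D 7, E F 9, G H 16] → take B D (7); add D.
Step 5: frontier [A C 10, D F 1, D H 2, C D 4, E F 9, G H 16] → take D F (1); add F.
Step 6: frontier [A C 10, D H 2, C D 4, F H 1, C F 5, G H 16] → take F H (1); add H.
Step 7: frontier [A C 10, C D 4, C F 5, C H 17] → take C D (4); add C.
MST edges: A B, A G, B E, B D, D F, F H, C D; total weight 3+3+4+7+1+1+4 = 23.

23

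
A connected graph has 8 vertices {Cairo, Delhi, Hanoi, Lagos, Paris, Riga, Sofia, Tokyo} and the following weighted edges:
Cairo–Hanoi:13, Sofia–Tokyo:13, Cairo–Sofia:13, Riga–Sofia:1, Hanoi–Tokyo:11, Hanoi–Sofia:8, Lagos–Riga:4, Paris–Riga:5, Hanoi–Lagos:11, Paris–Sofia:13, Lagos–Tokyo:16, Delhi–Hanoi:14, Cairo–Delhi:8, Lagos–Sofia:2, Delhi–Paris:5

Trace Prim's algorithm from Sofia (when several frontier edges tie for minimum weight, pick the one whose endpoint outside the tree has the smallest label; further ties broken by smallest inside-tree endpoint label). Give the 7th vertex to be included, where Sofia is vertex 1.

Grow the tree from Sofia using Prim:
Step 1: cheapest edge leaving the tree is Riga–Sofia (1); add Riga.
Step 2: cheapest edge leaving the tree is Lagos–Sofia (2); add Lagos.
Step 3: cheapest edge leaving the tree is Paris–Riga (5); add Paris.
Step 4: cheapest edge leaving the tree is Delhi–Paris (5); add Delhi.
Step 5: cheapest edge leaving the tree is Cairo–Delhi (8); add Cairo.
Step 6: cheapest edge leaving the tree is Hanoi–Sofia (8); add Hanoi.
Step 7: cheapest edge leaving the tree is Hanoi–Tokyo (11); add Tokyo.
Vertex order: Sofia, Riga, Lagos, Paris, Delhi, Cairo, Hanoi, Tokyo. The 7th vertex is Hanoi.

Hanoi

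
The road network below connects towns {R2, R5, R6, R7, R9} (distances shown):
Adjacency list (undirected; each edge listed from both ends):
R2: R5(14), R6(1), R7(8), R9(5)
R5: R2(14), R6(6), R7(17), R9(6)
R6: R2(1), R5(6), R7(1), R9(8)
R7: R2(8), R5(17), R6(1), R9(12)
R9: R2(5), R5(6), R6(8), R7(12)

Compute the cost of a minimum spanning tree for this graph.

13

Prim, starting at R6.
Step 1: frontier [R2—R6 1, R6—R7 1, R5—R6 6, R6—R9 8] → take R2—R6 (1); add R2.
Step 2: frontier [R2—R9 5, R2—R7 8, R2—R5 14, R6—R7 1, R5—R6 6, R6—R9 8] → take R6—R7 (1); add R7.
Step 3: frontier [R2—R9 5, R2—R5 14, R5—R6 6, R6—R9 8, R7—R9 12, R5—R7 17] → take R2—R9 (5); add R9.
Step 4: frontier [R2—R5 14, R5—R6 6, R5—R7 17, R5—R9 6] → take R5—R6 (6); add R5.
MST edges: R2—R6, R6—R7, R2—R9, R5—R6; total weight 1+1+5+6 = 13.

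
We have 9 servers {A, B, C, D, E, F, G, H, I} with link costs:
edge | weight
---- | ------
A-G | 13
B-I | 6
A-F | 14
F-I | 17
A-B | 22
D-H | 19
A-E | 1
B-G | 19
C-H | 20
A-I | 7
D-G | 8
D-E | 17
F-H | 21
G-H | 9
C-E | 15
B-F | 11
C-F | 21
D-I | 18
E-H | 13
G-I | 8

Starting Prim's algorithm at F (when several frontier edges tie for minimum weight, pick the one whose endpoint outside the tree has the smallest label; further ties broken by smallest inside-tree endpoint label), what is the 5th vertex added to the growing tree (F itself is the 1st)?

Prim's algorithm from F:
Step 1: cheapest edge leaving the tree is B-F (11); add B.
Step 2: cheapest edge leaving the tree is B-I (6); add I.
Step 3: cheapest edge leaving the tree is A-I (7); add A.
Step 4: cheapest edge leaving the tree is A-E (1); add E.
Step 5: cheapest edge leaving the tree is G-I (8); add G.
Step 6: cheapest edge leaving the tree is D-G (8); add D.
Step 7: cheapest edge leaving the tree is G-H (9); add H.
Step 8: cheapest edge leaving the tree is C-E (15); add C.
Vertex order: F, B, I, A, E, G, D, H, C. The 5th vertex is E.

E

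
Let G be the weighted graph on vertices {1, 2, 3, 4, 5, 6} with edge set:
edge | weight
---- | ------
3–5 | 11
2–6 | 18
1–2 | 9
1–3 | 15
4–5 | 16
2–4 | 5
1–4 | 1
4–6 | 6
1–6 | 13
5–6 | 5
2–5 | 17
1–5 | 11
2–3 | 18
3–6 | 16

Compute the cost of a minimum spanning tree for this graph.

28

Kruskal's algorithm — process edges by increasing weight (ties by edge label):
1–4 (1): add. Components now {1,4} {2} {3} {5} {6}
2–4 (5): add. Components now {1,2,4} {3} {5} {6}
5–6 (5): add. Components now {1,2,4} {3} {5,6}
4–6 (6): add. Components now {1,2,4,5,6} {3}
1–2 (9): skip — 1 and 2 already connected.
1–5 (11): skip — 1 and 5 already connected.
3–5 (11): add. Components now {1,2,3,4,5,6}
MST edges: 1–4, 2–4, 5–6, 4–6, 3–5; total weight 1+5+5+6+11 = 28.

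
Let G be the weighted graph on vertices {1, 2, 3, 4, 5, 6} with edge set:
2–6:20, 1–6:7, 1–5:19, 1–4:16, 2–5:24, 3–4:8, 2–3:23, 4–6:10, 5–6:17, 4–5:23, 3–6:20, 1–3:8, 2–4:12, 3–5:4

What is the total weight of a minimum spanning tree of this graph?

Kruskal's algorithm — process edges by increasing weight (ties by edge label):
3–5 (4): add — endpoints in different components.
1–6 (7): add — endpoints in different components.
1–3 (8): add — endpoints in different components.
3–4 (8): add — endpoints in different components.
4–6 (10): skip — 4 and 6 already connected.
2–4 (12): add — endpoints in different components.
MST edges: 3–5, 1–6, 1–3, 3–4, 2–4; total weight 4+7+8+8+12 = 39.

39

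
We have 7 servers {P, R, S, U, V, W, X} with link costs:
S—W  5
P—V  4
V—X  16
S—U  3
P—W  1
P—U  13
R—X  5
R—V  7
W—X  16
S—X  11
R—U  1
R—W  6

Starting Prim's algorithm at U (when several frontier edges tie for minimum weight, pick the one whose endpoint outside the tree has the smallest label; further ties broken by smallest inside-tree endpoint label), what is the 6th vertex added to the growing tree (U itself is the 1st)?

Prim's algorithm from U:
Step 1: cheapest edge leaving the tree is R—U (1); add R.
Step 2: cheapest edge leaving the tree is S—U (3); add S.
Step 3: cheapest edge leaving the tree is S—W (5); add W.
Step 4: cheapest edge leaving the tree is P—W (1); add P.
Step 5: cheapest edge leaving the tree is P—V (4); add V.
Step 6: cheapest edge leaving the tree is R—X (5); add X.
Vertex order: U, R, S, W, P, V, X. The 6th vertex is V.

V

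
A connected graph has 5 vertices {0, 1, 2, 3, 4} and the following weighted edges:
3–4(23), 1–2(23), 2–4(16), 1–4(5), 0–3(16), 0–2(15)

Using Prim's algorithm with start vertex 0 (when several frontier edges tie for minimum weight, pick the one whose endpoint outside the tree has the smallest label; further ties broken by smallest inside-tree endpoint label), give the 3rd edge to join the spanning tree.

Grow the tree from 0 using Prim:
Step 1: cheapest edge leaving the tree is 0–2 (15); add 2.
Step 2: cheapest edge leaving the tree is 0–3 (16); add 3.
Step 3: cheapest edge leaving the tree is 2–4 (16); add 4.
Step 4: cheapest edge leaving the tree is 1–4 (5); add 1.
The 3rd edge added is 2–4.

2-4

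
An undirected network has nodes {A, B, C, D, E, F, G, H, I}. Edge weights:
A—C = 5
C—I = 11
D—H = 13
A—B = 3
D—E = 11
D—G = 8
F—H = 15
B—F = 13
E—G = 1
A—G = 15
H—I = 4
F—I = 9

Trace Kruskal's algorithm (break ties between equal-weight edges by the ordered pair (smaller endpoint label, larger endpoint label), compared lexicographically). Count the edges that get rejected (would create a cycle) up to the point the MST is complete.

2

Kruskal's algorithm — process edges by increasing weight (ties by edge label):
E—G (1): add — endpoints in different components.
A—B (3): add — endpoints in different components.
H—I (4): add — endpoints in different components.
A—C (5): add — endpoints in different components.
D—G (8): add — endpoints in different components.
F—I (9): add — endpoints in different components.
C—I (11): add — endpoints in different components.
D—E (11): skip — D and E already connected.
B—F (13): skip — B and F already connected.
D—H (13): add — endpoints in different components.
Edges rejected before the tree was complete: 2.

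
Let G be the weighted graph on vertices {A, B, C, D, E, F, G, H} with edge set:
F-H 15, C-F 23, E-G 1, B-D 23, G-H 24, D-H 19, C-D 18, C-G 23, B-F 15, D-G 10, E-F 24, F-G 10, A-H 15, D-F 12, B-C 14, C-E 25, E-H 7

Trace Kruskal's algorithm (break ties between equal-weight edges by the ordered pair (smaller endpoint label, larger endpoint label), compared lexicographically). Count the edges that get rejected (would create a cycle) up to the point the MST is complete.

1

Kruskal: consider edges lightest-first.
E-G (1): add — endpoints in different components.
E-H (7): add — endpoints in different components.
D-G (10): add — endpoints in different components.
F-G (10): add — endpoints in different components.
D-F (12): skip — D and F already connected.
B-C (14): add — endpoints in different components.
A-H (15): add — endpoints in different components.
B-F (15): add — endpoints in different components.
Edges rejected before the tree was complete: 1.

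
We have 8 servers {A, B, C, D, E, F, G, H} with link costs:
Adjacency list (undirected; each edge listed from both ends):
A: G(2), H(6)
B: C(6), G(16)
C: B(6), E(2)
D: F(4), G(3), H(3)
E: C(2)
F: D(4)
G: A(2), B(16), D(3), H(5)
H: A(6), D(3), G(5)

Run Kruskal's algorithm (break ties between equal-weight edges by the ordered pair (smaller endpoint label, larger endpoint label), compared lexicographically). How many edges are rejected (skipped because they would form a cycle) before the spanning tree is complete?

Kruskal's algorithm — process edges by increasing weight (ties by edge label):
A–G (2): add — endpoints in different components.
C–E (2): add — endpoints in different components.
D–G (3): add — endpoints in different components.
D–H (3): add — endpoints in different components.
D–F (4): add — endpoints in different components.
G–H (5): skip — G and H already connected.
A–H (6): skip — A and H already connected.
B–C (6): add — endpoints in different components.
B–G (16): add — endpoints in different components.
Edges rejected before the tree was complete: 2.

2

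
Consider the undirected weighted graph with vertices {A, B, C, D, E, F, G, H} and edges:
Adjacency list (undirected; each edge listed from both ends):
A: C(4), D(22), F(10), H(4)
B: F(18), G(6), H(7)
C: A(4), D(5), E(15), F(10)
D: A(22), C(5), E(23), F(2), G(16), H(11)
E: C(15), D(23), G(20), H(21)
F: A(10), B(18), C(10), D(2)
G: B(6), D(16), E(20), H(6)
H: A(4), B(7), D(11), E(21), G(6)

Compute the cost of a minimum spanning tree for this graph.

42

Prim, starting at H.
Step 1: cheapest edge leaving the tree is A—H (4); add A.
Step 2: cheapest edge leaving the tree is A—C (4); add C.
Step 3: cheapest edge leaving the tree is C—D (5); add D.
Step 4: cheapest edge leaving the tree is D—F (2); add F.
Step 5: cheapest edge leaving the tree is G—H (6); add G.
Step 6: cheapest edge leaving the tree is B—G (6); add B.
Step 7: cheapest edge leaving the tree is C—E (15); add E.
MST edges: A—H, A—C, C—D, D—F, G—H, B—G, C—E; total weight 4+4+5+2+6+6+15 = 42.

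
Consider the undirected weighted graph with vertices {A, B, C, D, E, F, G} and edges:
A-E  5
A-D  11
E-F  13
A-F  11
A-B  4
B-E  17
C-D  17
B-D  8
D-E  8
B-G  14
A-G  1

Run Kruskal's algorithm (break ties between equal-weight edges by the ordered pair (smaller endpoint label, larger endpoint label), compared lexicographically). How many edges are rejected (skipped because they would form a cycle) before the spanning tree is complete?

5

Kruskal: consider edges lightest-first.
A-G (1): add. Components now {A,G} {B} {C} {D} {E} {F}
A-B (4): add. Components now {A,B,G} {C} {D} {E} {F}
A-E (5): add. Components now {A,B,E,G} {C} {D} {F}
B-D (8): add. Components now {A,B,D,E,G} {C} {F}
D-E (8): skip — D and E already connected.
A-D (11): skip — A and D already connected.
A-F (11): add. Components now {A,B,D,E,F,G} {C}
E-F (13): skip — E and F already connected.
B-G (14): skip — B and G already connected.
B-E (17): skip — B and E already connected.
C-D (17): add. Components now {A,B,C,D,E,F,G}
Edges rejected before the tree was complete: 5.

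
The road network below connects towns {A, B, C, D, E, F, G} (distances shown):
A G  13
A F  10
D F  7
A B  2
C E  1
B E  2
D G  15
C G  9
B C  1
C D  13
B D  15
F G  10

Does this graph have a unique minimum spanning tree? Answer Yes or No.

No

Kruskal's algorithm — process edges by increasing weight (ties by edge label):
B C (1): add — endpoints in different components.
C E (1): add — endpoints in different components.
A B (2): add — endpoints in different components.
B E (2): skip — B and E already connected.
D F (7): add — endpoints in different components.
C G (9): add — endpoints in different components.
A F (10): add — endpoints in different components.
Non-tree edge F G has weight 10, equal to the heaviest edge on its tree cycle — swapping gives another MST of the same weight. Not unique.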